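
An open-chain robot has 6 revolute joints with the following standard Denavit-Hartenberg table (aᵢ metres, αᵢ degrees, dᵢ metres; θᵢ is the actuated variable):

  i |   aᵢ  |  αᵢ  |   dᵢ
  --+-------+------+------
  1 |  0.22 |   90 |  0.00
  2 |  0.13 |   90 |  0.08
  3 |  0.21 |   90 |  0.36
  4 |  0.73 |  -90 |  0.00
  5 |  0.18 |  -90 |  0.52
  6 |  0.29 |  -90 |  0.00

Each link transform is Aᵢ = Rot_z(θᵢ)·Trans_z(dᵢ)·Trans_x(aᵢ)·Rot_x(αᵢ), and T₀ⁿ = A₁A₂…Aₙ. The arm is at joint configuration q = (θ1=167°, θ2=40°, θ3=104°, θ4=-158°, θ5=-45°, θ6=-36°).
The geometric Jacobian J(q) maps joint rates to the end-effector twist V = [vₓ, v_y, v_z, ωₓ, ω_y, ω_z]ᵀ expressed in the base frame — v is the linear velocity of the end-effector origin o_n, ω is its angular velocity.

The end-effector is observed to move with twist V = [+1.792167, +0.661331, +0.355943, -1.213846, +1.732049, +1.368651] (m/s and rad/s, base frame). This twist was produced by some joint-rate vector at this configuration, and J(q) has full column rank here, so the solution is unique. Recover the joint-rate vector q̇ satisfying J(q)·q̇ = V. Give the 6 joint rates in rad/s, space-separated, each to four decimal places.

o_n = [-0.2657, -0.2618, 0.8493]
J₁: ẑ×o_n = [0.2618, -0.2657, 0.0000], ω = ẑ
J2: z=[0.2250, 0.9744, 0.0000] o=[-0.2144, 0.0495, 0.0000] → [0.8275, -0.1911, -0.0200, 0.2250, 0.9744, 0.0000]
J3: z=[-0.6263, 0.1446, -0.7660] o=[-0.2934, 0.1498, 0.0836] → [-0.2046, 0.4584, 0.2538, -0.6263, 0.1446, -0.7660]
J4: z=[-0.6698, 0.4029, 0.6237] o=[-0.4351, 0.3917, -0.2249] → [0.8404, 0.8252, 0.3694, -0.6698, 0.4029, 0.6237]
J5: z=[0.7301, 0.2045, 0.6520] o=[-0.5338, -0.2596, 0.0899] → [0.1567, -0.3797, -0.0565, 0.7301, 0.2045, 0.6520]
J6: z=[0.3780, -0.9157, -0.1362] o=[-0.2566, -0.2155, 0.5632] → [-0.2683, -0.1069, -0.0258, 0.3780, -0.9157, -0.1362]
q̇ = J⁺·V = [0.9900, 0.7000, -0.1460, 0.9350, -0.6750, -0.9090]

0.9900 0.7000 -0.1460 0.9350 -0.6750 -0.9090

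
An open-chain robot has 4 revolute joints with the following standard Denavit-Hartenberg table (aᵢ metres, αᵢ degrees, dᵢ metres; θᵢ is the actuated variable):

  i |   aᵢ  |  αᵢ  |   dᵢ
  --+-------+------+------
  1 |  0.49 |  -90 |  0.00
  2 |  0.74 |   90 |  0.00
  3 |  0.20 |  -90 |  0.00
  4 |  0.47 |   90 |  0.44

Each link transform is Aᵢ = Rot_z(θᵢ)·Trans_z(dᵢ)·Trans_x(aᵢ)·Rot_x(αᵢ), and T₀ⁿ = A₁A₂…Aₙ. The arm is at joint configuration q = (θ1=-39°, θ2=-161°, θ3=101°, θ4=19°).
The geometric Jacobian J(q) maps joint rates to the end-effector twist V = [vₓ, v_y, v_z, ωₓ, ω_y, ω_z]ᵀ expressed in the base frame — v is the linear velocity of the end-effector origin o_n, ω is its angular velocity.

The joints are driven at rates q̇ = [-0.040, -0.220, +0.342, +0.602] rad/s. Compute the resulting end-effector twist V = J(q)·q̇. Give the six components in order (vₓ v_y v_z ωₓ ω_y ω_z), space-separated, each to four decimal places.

o_n = [0.6287, 0.1968, 0.2050]
J₁: ẑ×o_n = [-0.1968, 0.6287, 0.0000], ω = ẑ
J2: z=[0.6293, 0.7771, 0.0000] o=[0.3808, -0.3084, 0.0000] → [0.1593, -0.1290, 0.1252, 0.6293, 0.7771, 0.0000]
J3: z=[-0.2530, 0.2049, -0.9455] o=[-0.1630, 0.1320, 0.2409] → [0.0539, -0.7577, -0.1786, -0.2530, 0.2049, -0.9455]
J4: z=[0.6012, -0.7324, -0.3196] o=[-0.0114, 0.2618, 0.2285] → [-0.0035, -0.1904, 0.4297, 0.6012, -0.7324, -0.3196]
V = J·q̇ = [-0.0109, -0.3705, 0.1700, 0.1370, -0.5418, -0.5558]

-0.0109 -0.3705 0.1700 0.1370 -0.5418 -0.5558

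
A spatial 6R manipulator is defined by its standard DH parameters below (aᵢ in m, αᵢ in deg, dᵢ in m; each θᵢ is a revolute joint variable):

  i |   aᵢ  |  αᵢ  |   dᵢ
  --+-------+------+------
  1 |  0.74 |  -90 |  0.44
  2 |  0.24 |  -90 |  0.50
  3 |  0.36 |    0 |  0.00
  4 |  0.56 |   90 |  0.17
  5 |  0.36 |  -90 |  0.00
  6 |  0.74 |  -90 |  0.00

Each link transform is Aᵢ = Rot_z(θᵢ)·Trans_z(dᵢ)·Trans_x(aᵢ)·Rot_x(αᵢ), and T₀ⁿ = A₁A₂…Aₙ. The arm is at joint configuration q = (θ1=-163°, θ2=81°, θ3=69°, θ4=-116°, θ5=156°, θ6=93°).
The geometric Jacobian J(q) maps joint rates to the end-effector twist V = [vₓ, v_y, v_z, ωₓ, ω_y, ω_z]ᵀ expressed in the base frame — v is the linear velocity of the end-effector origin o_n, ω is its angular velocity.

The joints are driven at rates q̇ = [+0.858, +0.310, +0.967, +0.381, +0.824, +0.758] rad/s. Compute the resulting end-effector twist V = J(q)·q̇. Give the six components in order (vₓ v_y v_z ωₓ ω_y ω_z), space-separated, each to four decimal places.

-0.2312 0.1972 0.5942 0.9298 -0.3918 1.5583

o_n = [-0.6294, -0.0406, -0.6848]
J₁: ẑ×o_n = [0.0406, -0.6294, 0.0000], ω = ẑ
J2: z=[0.2924, -0.9563, 0.0000] o=[-0.7077, -0.2164, 0.4400] → [1.0757, 0.3289, 0.1263, 0.2924, -0.9563, 0.0000]
J3: z=[0.9445, 0.2888, -0.1564] o=[-0.5974, -0.7055, 0.2030] → [-0.1524, 0.8435, 0.6372, 0.9445, 0.2888, -0.1564]
J4: z=[0.9445, 0.2888, -0.1564] o=[-0.7149, -0.3900, 0.0755] → [-0.1649, 0.7048, 0.3053, 0.9445, 0.2888, -0.1564]
J5: z=[0.3088, -0.6187, 0.7223] o=[-0.4918, -0.7500, -0.3283] → [-0.2918, 0.0107, 0.1339, 0.3088, -0.6187, 0.7223]
J6: z=[-0.9083, 0.0334, 0.4169] o=[-0.3902, -0.4675, -0.1297] → [-0.1965, -0.6040, -0.3798, -0.9083, 0.0334, 0.4169]
V = J·q̇ = [-0.2312, 0.1972, 0.5942, 0.9298, -0.3918, 1.5583]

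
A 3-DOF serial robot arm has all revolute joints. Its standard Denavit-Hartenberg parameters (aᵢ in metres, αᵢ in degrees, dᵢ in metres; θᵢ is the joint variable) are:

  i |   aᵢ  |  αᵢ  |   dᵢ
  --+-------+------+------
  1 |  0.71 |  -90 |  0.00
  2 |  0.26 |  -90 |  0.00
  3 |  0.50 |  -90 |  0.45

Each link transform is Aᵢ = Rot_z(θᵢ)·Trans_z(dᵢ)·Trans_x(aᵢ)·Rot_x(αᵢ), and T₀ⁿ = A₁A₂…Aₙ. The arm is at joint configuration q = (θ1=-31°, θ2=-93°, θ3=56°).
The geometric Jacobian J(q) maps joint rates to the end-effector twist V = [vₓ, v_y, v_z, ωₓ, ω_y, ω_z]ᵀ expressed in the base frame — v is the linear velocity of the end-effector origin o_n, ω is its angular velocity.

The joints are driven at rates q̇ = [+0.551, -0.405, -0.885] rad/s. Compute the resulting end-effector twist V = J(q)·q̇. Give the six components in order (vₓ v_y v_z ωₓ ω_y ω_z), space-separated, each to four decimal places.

o_n = [0.7561, -0.9379, 0.5624]
J₁: ẑ×o_n = [0.9379, 0.7561, -0.0000], ω = ẑ
J2: z=[0.5150, 0.8572, 0.0000] o=[0.6086, -0.3657, 0.0000] → [0.4821, -0.2897, -0.4211, 0.5150, 0.8572, 0.0000]
J3: z=[0.8560, -0.5143, 0.0523] o=[0.5969, -0.3587, 0.2596] → [-0.1254, -0.2508, -0.4140, 0.8560, -0.5143, 0.0523]
V = J·q̇ = [0.4325, 0.7559, 0.5369, -0.9661, 0.1080, 0.5047]

0.4325 0.7559 0.5369 -0.9661 0.1080 0.5047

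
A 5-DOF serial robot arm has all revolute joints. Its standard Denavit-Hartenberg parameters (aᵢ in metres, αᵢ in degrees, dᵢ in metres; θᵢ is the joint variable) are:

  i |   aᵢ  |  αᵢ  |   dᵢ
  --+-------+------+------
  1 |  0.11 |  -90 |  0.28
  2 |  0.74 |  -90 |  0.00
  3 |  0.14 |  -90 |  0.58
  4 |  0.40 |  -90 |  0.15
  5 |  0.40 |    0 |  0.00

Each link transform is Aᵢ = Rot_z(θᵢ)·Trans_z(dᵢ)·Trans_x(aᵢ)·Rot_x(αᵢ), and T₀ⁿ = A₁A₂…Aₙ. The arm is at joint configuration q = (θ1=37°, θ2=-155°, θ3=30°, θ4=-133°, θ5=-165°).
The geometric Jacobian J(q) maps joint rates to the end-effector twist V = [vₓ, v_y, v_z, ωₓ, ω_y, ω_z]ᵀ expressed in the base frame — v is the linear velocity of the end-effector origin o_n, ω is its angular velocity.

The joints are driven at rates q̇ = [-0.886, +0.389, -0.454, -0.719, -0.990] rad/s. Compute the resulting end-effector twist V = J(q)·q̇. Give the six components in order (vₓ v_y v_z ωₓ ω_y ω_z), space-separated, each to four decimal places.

-0.5753 0.2660 0.2436 -1.0142 0.9558 -2.0224

o_n = [-0.0674, -0.4075, 1.1217]
J₁: ẑ×o_n = [0.4075, -0.0674, 0.0000], ω = ẑ
J2: z=[-0.6018, 0.7986, 0.0000] o=[0.0878, 0.0662, 0.2800] → [0.6722, 0.5065, 0.4090, -0.6018, 0.7986, 0.0000]
J3: z=[0.3375, 0.2543, 0.9063] o=[-0.4478, -0.3374, 0.5927] → [0.1981, 0.1662, -0.1204, 0.3375, 0.2543, 0.9063]
J4: z=[0.8831, -0.4189, -0.2113] o=[-0.2976, -0.3119, 1.1696] → [-0.0001, -0.0063, 0.0121, 0.8831, -0.4189, -0.2113]
J5: z=[-0.0082, -0.4640, 0.8858] o=[0.0225, -0.0626, 1.3032] → [0.3898, -0.0811, -0.0389, -0.0082, -0.4640, 0.8858]
V = J·q̇ = [-0.5753, 0.2660, 0.2436, -1.0142, 0.9558, -2.0224]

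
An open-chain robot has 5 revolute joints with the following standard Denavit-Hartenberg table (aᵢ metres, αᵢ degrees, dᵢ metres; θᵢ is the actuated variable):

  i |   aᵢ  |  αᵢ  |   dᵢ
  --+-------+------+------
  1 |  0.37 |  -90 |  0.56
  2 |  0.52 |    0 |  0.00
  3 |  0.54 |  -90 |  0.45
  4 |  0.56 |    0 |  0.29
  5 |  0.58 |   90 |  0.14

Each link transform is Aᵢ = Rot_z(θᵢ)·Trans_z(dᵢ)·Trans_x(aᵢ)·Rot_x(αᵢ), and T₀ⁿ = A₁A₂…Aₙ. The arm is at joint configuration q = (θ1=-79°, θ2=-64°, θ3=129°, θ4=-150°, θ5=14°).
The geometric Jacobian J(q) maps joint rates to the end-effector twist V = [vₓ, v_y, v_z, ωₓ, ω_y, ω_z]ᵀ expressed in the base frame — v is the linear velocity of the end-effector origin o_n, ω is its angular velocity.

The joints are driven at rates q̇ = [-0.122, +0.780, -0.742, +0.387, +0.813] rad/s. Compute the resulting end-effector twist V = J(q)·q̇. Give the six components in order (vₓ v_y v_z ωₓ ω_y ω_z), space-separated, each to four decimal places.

0.8138 -0.6145 -0.6936 -0.1702 1.0748 -0.6291

o_n = [1.1226, 0.1620, 1.1739]
J₁: ẑ×o_n = [-0.1620, 1.1226, 0.0000], ω = ẑ
J2: z=[0.9816, 0.1908, 0.0000] o=[0.0706, -0.3632, 0.5600] → [0.1171, -0.6026, 0.3148, 0.9816, 0.1908, 0.0000]
J3: z=[0.9816, 0.1908, 0.0000] o=[0.1141, -0.5870, 1.0274] → [0.0280, -0.1438, 0.5428, 0.9816, 0.1908, 0.0000]
J4: z=[-0.1729, 0.8897, -0.4226] o=[0.5994, -0.7251, 0.5380] → [0.9407, -0.1112, -0.6189, -0.1729, 0.8897, -0.4226]
J5: z=[-0.1729, 0.8897, -0.4226] o=[0.7850, -0.2125, 0.8549] → [0.4420, -0.0875, -0.3652, -0.1729, 0.8897, -0.4226]
V = J·q̇ = [0.8138, -0.6145, -0.6936, -0.1702, 1.0748, -0.6291]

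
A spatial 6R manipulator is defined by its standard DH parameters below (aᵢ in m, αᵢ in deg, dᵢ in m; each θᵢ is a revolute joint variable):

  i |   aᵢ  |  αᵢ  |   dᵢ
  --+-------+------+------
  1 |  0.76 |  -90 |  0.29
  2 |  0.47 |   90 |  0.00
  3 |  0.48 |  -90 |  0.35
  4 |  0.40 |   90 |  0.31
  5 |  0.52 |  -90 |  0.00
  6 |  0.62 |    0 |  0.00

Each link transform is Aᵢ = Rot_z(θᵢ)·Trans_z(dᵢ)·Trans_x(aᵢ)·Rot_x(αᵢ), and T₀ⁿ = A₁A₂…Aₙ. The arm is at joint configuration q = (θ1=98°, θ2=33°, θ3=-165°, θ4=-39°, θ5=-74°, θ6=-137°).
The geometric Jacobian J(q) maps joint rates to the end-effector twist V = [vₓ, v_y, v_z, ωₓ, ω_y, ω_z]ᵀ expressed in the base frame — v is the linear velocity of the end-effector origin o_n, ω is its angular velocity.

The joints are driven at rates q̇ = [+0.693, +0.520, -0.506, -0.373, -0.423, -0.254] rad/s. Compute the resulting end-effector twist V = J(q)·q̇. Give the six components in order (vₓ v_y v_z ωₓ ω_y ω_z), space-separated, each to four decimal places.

-1.1555 0.4725 -0.3697 -0.8222 -0.8188 -0.0333

o_n = [0.1948, 1.3239, 1.0728]
J₁: ẑ×o_n = [-1.3239, 0.1948, 0.0000], ω = ẑ
J2: z=[-0.9903, -0.1392, 0.0000] o=[-0.1058, 0.7526, 0.2900] → [-0.1089, 0.7752, -0.5239, -0.9903, -0.1392, 0.0000]
J3: z=[-0.0758, 0.5393, 0.8387] o=[-0.1606, 1.1429, 0.0340] → [0.4085, 0.3768, -0.2054, -0.0758, 0.5393, 0.8387]
J4: z=[0.9263, 0.3494, -0.1410] o=[-0.0100, 0.9639, 0.5801] → [0.2229, -0.4853, 0.2619, 0.9263, 0.3494, -0.1410]
J5: z=[-0.2912, 0.9013, 0.3207] o=[0.3728, 0.9698, 0.9110] → [0.0323, -0.0100, 0.0573, -0.2912, 0.9013, 0.3207]
J6: z=[0.4852, -0.1498, 0.8615] o=[-0.0560, 0.7585, 1.1157] → [-0.4807, 0.2368, 0.3119, 0.4852, -0.1498, 0.8615]
V = J·q̇ = [-1.1555, 0.4725, -0.3697, -0.8222, -0.8188, -0.0333]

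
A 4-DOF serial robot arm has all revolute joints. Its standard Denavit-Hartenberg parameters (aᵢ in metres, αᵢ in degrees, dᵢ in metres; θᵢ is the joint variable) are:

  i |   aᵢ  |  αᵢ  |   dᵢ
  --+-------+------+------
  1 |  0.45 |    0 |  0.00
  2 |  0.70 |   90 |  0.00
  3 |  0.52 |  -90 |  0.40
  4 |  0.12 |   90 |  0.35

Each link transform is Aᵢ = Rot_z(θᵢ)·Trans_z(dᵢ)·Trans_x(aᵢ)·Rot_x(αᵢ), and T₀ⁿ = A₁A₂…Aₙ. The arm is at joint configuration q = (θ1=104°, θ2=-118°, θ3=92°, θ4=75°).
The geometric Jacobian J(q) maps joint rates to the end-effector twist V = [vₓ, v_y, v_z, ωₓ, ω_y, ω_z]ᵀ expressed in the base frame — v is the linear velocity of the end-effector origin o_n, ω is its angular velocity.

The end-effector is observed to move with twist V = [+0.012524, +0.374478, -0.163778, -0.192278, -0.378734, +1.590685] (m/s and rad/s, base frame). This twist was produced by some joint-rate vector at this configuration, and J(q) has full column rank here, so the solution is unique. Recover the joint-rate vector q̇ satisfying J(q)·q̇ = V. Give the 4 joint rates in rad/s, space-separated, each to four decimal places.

o_n = [0.1436, 0.0809, 0.5385]
J₁: ẑ×o_n = [-0.0809, 0.1436, 0.0000], ω = ẑ
J2: z=[0.0000, 0.0000, 1.0000] o=[-0.1089, 0.4366, 0.0000] → [0.3557, 0.2524, -0.0000, 0.0000, 0.0000, 1.0000]
J3: z=[-0.2419, -0.9703, 0.0000] o=[0.5703, 0.2673, 0.0000] → [-0.5225, 0.1303, -0.3690, -0.2419, -0.9703, 0.0000]
J4: z=[-0.9697, 0.2418, -0.0349] o=[0.4560, -0.1164, 0.5197] → [0.0114, 0.0292, -0.1158, -0.9697, 0.2418, -0.0349]
q̇ = J⁺·V = [0.7770, 0.8170, 0.4140, 0.0950]

0.7770 0.8170 0.4140 0.0950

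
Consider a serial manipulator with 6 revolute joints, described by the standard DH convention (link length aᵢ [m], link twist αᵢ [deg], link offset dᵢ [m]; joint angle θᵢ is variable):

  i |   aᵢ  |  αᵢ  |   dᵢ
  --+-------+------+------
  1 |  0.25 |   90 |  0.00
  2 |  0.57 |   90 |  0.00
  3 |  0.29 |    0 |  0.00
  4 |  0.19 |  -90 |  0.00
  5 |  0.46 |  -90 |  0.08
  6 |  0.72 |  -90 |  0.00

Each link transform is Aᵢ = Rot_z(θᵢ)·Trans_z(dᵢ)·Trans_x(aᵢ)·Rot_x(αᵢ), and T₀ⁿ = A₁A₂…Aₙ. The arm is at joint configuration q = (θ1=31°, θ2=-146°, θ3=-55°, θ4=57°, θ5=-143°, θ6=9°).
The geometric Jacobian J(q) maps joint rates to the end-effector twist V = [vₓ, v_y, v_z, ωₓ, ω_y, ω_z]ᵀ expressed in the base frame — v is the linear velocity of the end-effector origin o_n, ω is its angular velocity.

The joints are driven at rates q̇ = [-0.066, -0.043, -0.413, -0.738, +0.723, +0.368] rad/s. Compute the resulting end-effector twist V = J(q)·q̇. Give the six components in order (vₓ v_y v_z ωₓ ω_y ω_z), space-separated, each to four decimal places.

o_n = [-0.2708, 0.1828, 0.5884]
J₁: ẑ×o_n = [-0.1828, -0.2708, 0.0000], ω = ẑ
J2: z=[0.5150, -0.8572, 0.0000] o=[0.2143, 0.1288, 0.0000] → [-0.5044, -0.3031, -0.3880, 0.5150, -0.8572, 0.0000]
J3: z=[-0.4793, -0.2880, 0.8290] o=[-0.1908, -0.1146, -0.3187] → [-0.5078, 0.3684, -0.1656, -0.4793, -0.2880, 0.8290]
J4: z=[-0.4793, -0.2880, 0.8290] o=[-0.4313, 0.0180, -0.4118] → [-0.4247, 0.6125, -0.0328, -0.4793, -0.2880, 0.8290]
J5: z=[0.5395, -0.8417, 0.0195] o=[-0.5628, -0.0688, -0.5179] → [-0.9362, -0.5912, 0.3815, 0.5395, -0.8417, 0.0195]
J6: z=[-0.7994, -0.5048, 0.3258] o=[-0.3981, -0.0481, -0.0816] → [-0.4135, 0.5770, -0.1203, -0.7994, -0.5048, 0.3258]
V = J·q̇ = [-0.2721, -0.7884, 0.3408, 0.6255, -0.4260, -0.8862]

-0.2721 -0.7884 0.3408 0.6255 -0.4260 -0.8862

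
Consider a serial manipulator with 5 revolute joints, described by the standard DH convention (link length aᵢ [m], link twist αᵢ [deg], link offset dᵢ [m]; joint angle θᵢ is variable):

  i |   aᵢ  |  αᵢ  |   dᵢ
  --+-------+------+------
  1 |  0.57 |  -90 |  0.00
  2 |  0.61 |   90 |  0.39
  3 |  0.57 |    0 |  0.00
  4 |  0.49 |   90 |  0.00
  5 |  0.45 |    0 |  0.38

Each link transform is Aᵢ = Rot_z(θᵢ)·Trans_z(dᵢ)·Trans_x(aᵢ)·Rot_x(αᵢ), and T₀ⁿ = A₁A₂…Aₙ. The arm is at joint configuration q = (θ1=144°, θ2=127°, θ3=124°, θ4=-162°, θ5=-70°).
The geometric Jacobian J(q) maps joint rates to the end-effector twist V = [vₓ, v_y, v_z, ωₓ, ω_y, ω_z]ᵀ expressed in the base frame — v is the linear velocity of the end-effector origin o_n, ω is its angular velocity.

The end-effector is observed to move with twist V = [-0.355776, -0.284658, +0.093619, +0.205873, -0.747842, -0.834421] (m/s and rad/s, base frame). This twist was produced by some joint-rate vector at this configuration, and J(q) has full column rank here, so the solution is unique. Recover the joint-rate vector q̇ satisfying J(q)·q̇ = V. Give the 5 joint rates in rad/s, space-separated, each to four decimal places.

-0.7130 -0.1070 -0.8780 0.4670 -0.7500

o_n = [-0.0109, -0.1981, -0.1965]
J₁: ẑ×o_n = [0.1981, -0.0109, 0.0000], ω = ẑ
J2: z=[-0.5878, -0.8090, 0.0000] o=[-0.4611, 0.3350, 0.0000] → [0.1590, -0.1155, 0.6776, -0.5878, -0.8090, 0.0000]
J3: z=[-0.6461, 0.4694, -0.6018] o=[-0.3934, -0.1963, -0.4872] → [0.1353, -0.0424, -0.1784, -0.6461, 0.4694, -0.6018]
J4: z=[-0.6461, 0.4694, -0.6018] o=[-0.8263, -0.4658, -0.2326] → [0.1781, -0.4674, -0.5557, -0.6461, 0.4694, -0.6018]
J5: z=[0.1634, 0.8553, 0.4917] o=[-0.4610, -0.3583, -0.5410] → [0.2158, 0.1650, -0.3587, 0.1634, 0.8553, 0.4917]
q̇ = J⁺·V = [-0.7130, -0.1070, -0.8780, 0.4670, -0.7500]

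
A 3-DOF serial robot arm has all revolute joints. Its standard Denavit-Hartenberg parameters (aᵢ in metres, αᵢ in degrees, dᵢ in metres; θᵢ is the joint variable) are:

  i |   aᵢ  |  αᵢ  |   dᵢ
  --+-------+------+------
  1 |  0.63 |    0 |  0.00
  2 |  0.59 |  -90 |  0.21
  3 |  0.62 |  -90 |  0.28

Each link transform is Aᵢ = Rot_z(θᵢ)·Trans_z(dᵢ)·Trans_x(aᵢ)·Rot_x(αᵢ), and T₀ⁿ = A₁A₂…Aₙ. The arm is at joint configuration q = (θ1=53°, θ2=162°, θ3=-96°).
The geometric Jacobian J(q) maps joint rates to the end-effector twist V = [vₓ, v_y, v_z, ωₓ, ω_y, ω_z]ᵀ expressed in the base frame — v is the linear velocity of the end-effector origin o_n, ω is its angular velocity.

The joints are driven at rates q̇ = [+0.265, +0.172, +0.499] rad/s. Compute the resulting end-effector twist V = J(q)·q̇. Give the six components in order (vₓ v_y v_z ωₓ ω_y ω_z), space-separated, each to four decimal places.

-0.1535 -0.1938 0.0323 0.2862 -0.4088 0.4370

o_n = [0.1095, -0.0275, 0.8266]
J₁: ẑ×o_n = [0.0275, 0.1095, -0.0000], ω = ẑ
J2: z=[0.0000, 0.0000, 1.0000] o=[0.3791, 0.5031, 0.0000] → [0.5306, -0.2696, 0.0000, 0.0000, 0.0000, 1.0000]
J3: z=[0.5736, -0.8192, 0.0000] o=[-0.1042, 0.1647, 0.2100] → [-0.5051, -0.3537, 0.0648, 0.5736, -0.8192, 0.0000]
V = J·q̇ = [-0.1535, -0.1938, 0.0323, 0.2862, -0.4088, 0.4370]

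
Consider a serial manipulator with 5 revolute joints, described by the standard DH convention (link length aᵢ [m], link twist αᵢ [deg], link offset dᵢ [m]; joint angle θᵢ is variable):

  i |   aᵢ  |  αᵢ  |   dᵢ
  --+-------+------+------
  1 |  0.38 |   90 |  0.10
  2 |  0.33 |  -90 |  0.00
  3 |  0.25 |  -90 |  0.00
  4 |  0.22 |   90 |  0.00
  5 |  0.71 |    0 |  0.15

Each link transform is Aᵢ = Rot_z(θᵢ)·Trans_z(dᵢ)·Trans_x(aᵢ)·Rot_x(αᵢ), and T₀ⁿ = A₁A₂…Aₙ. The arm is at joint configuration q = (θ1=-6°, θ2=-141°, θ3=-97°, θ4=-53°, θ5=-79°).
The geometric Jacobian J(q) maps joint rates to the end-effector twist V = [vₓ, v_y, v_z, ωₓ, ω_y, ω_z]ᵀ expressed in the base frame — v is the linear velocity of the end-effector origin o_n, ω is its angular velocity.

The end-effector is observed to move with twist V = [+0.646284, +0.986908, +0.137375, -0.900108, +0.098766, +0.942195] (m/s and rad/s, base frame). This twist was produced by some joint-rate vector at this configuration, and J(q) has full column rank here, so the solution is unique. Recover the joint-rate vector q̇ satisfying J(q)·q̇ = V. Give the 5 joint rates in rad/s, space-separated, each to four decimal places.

o_n = [0.8973, -0.3524, 0.0633]
J₁: ẑ×o_n = [0.3524, 0.8973, -0.0000], ω = ẑ
J2: z=[-0.1045, -0.9945, 0.0000] o=[0.3779, -0.0397, 0.1000] → [0.0365, -0.0038, 0.5492, -0.1045, -0.9945, 0.0000]
J3: z=[0.6259, -0.0658, -0.7771] o=[0.1229, -0.0129, -0.1077] → [-0.2750, -0.7088, -0.1615, 0.6259, -0.0658, -0.7771]
J4: z=[-0.7799, -0.0406, -0.6246] o=[0.1205, -0.2622, -0.0885] → [-0.0625, -0.3669, 0.1019, -0.7799, -0.0406, -0.6246]
J5: z=[0.3843, 0.7567, -0.5289] o=[0.2292, -0.4057, -0.2149] → [0.2387, -0.4603, -0.4850, 0.3843, 0.7567, -0.5289]
q̇ = J⁺·V = [0.9220, 0.2900, -0.8690, 0.6500, 0.4710]

0.9220 0.2900 -0.8690 0.6500 0.4710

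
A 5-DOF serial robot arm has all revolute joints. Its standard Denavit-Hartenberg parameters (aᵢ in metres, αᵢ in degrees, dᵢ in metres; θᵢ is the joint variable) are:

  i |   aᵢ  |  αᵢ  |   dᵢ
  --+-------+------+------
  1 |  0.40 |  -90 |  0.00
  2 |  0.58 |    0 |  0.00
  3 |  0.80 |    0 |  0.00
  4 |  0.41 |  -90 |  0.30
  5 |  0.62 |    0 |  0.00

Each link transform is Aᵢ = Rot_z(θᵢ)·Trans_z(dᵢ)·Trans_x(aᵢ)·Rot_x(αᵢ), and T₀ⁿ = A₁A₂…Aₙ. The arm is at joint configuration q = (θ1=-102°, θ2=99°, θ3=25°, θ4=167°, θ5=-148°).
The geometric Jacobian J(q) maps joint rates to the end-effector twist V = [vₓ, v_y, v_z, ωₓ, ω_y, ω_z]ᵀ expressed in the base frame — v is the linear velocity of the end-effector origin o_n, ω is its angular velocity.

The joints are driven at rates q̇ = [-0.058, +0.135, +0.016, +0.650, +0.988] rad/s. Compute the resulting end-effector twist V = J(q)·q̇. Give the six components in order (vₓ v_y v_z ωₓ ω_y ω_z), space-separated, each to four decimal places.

0.5415 -0.0013 0.4161 0.5917 -1.0688 -0.4121

o_n = [0.6522, 0.0450, -1.3442]
J₁: ẑ×o_n = [-0.0450, 0.6522, 0.0000], ω = ẑ
J2: z=[0.9781, -0.2079, 0.0000] o=[-0.0832, -0.3913, 0.0000] → [0.2795, 1.3148, 0.5796, 0.9781, -0.2079, 0.0000]
J3: z=[0.9781, -0.2079, 0.0000] o=[-0.0643, -0.3025, -0.5729] → [0.1604, 0.7545, 0.4888, 0.9781, -0.2079, 0.0000]
J4: z=[0.9781, -0.2079, 0.0000] o=[0.0287, 0.1351, -1.2361] → [0.0225, 0.1057, 0.0415, 0.9781, -0.2079, 0.0000]
J5: z=[-0.1941, -0.9132, -0.3584] o=[0.2916, -0.0710, -0.8533] → [0.4898, -0.2245, 0.3067, -0.1941, -0.9132, -0.3584]
V = J·q̇ = [0.5415, -0.0013, 0.4161, 0.5917, -1.0688, -0.4121]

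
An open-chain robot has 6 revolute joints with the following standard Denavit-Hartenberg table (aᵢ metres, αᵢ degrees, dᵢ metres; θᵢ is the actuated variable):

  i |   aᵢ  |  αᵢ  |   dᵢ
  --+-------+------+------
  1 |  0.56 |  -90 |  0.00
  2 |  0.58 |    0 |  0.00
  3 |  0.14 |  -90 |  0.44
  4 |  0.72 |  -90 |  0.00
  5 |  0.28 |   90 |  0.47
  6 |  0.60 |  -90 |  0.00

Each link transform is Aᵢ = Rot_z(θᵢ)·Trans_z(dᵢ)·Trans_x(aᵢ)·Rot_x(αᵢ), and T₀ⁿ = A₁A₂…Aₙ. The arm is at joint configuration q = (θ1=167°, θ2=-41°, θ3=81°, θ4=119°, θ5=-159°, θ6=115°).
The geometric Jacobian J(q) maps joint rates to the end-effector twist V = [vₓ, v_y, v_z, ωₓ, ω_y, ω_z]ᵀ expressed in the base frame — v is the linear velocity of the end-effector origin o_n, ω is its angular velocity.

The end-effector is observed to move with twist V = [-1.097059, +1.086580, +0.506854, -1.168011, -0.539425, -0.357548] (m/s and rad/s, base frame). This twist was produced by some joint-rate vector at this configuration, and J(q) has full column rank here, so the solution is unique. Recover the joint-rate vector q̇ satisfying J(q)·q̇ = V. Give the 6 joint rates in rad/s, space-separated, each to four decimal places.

o_n = [-0.2300, -0.2787, 1.0699]
J₁: ẑ×o_n = [0.2787, -0.2300, 0.0000], ω = ẑ
J2: z=[-0.2250, -0.9744, 0.0000] o=[-0.5456, 0.1260, 0.0000] → [-1.0425, 0.2407, 0.3986, -0.2250, -0.9744, 0.0000]
J3: z=[-0.2250, -0.9744, 0.0000] o=[-0.9722, 0.2244, 0.3805] → [-0.6717, 0.1551, 0.8363, -0.2250, -0.9744, 0.0000]
J4: z=[0.6263, -0.1446, -0.7660] o=[-1.1756, -0.1802, 0.2905] → [-0.1882, -1.2125, 0.0750, 0.6263, -0.1446, -0.7660]
J5: z=[0.5438, -0.6231, 0.5622] o=[-0.7734, 0.3733, 0.5149] → [0.0207, 0.0037, -0.0159, 0.5438, -0.6231, 0.5622]
J6: z=[-0.7849, -0.1405, 0.6035] o=[-0.6010, -0.1350, 0.6208] → [0.0237, 0.5764, 0.1649, -0.7849, -0.1405, 0.6035]
q̇ = J⁺·V = [-0.4840, 0.9090, 0.1390, -0.4610, -0.7360, 0.3100]

-0.4840 0.9090 0.1390 -0.4610 -0.7360 0.3100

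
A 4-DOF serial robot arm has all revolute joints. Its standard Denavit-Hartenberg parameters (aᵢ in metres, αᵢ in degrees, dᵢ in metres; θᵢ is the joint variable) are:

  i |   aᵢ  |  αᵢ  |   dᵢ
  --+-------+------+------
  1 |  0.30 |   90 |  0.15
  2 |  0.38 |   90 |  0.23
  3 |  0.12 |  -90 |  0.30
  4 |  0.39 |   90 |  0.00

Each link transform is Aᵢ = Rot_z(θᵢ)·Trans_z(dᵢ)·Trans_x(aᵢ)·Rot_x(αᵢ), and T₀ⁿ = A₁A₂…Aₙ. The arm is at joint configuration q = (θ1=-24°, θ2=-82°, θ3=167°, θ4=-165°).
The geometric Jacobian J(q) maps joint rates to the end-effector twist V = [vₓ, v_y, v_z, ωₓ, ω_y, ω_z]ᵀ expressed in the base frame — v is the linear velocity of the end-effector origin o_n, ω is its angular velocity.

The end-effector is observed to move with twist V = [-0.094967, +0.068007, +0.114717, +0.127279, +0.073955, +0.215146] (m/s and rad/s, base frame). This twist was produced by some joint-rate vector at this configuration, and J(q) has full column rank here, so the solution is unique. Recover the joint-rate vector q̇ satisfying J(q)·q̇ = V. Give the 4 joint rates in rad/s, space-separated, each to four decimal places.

0.2680 -0.3980 -0.0780 -0.2860

o_n = [-0.0786, -0.1536, -0.5298]
J₁: ẑ×o_n = [0.1536, -0.0786, 0.0000], ω = ẑ
J2: z=[-0.4067, -0.9135, 0.0000] o=[0.2741, -0.1220, 0.1500] → [0.6210, -0.2765, -0.3093, -0.4067, -0.9135, 0.0000]
J3: z=[-0.9047, 0.4028, -0.1392] o=[0.2288, -0.3536, -0.2263] → [-0.0944, -0.2318, -0.0572, -0.9047, 0.4028, -0.1392]
J4: z=[0.3677, 0.9029, 0.2228] o=[-0.0684, -0.2509, -0.1523] → [-0.3625, 0.1366, 0.0450, 0.3677, 0.9029, 0.2228]
q̇ = J⁺·V = [0.2680, -0.3980, -0.0780, -0.2860]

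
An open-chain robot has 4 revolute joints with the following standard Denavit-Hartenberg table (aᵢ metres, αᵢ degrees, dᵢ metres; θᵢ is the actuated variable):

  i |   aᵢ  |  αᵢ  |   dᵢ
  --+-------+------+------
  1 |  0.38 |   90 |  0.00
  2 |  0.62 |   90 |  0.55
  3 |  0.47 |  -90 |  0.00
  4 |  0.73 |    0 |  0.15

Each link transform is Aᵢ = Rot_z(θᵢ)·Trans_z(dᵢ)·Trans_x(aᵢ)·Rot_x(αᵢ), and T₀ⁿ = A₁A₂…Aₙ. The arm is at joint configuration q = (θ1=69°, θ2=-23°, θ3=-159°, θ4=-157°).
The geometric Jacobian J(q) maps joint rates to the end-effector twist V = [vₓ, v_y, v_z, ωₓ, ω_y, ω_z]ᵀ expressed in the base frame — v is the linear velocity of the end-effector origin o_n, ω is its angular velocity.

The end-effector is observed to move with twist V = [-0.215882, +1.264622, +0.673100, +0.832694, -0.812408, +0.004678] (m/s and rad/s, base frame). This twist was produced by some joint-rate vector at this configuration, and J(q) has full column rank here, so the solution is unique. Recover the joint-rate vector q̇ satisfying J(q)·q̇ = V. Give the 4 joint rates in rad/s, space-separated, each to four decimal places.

0.8610 0.8370 0.9680 -0.2480

o_n = [0.8310, 0.8189, -0.5995]
J₁: ẑ×o_n = [-0.8189, 0.8310, 0.0000], ω = ẑ
J2: z=[0.9336, -0.3584, 0.0000] o=[0.1362, 0.3548, 0.0000] → [0.2148, 0.5597, 0.6823, 0.9336, -0.3584, 0.0000]
J3: z=[-0.1400, -0.3648, -0.9205] o=[0.8542, 0.6905, -0.2423] → [0.2485, -0.0287, -0.0264, -0.1400, -0.3648, -0.9205]
J4: z=[-0.7534, 0.6425, -0.1400] o=[0.5522, 0.3738, -0.0708] → [-0.2774, -0.4373, -0.5145, -0.7534, 0.6425, -0.1400]
q̇ = J⁺·V = [0.8610, 0.8370, 0.9680, -0.2480]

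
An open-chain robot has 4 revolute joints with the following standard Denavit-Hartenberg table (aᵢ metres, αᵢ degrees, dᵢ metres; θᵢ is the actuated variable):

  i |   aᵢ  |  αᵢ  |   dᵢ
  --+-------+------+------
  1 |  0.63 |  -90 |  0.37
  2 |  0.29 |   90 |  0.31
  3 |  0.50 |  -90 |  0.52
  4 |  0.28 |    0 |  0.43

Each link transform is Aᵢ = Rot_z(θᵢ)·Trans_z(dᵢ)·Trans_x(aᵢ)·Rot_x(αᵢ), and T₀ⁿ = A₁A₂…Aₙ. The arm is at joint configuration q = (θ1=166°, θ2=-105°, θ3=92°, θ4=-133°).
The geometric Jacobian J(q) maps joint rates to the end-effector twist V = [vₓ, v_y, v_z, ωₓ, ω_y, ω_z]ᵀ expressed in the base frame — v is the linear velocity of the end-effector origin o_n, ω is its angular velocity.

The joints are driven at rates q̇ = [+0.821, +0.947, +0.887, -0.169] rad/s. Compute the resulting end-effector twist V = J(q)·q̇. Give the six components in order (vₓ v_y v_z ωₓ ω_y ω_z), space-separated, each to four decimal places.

o_n = [-0.1159, -0.5934, 0.0370]
J₁: ẑ×o_n = [0.5934, -0.1159, 0.0000], ω = ẑ
J2: z=[-0.2419, -0.9703, 0.0000] o=[-0.6113, 0.1524, 0.3700] → [0.3231, -0.0806, 0.6611, -0.2419, -0.9703, 0.0000]
J3: z=[0.9372, -0.2337, -0.2588] o=[-0.6135, -0.1665, 0.6501] → [0.0328, 0.4458, -0.2838, 0.9372, -0.2337, -0.2588]
J4: z=[-0.2425, 0.0964, -0.9653] o=[-0.2514, -0.7718, 0.4987] → [0.1277, -0.2428, -0.0563, -0.2425, 0.0964, -0.9653]
V = J·q̇ = [0.8007, 0.2651, 0.3838, 0.6432, -1.1424, 0.7546]

0.8007 0.2651 0.3838 0.6432 -1.1424 0.7546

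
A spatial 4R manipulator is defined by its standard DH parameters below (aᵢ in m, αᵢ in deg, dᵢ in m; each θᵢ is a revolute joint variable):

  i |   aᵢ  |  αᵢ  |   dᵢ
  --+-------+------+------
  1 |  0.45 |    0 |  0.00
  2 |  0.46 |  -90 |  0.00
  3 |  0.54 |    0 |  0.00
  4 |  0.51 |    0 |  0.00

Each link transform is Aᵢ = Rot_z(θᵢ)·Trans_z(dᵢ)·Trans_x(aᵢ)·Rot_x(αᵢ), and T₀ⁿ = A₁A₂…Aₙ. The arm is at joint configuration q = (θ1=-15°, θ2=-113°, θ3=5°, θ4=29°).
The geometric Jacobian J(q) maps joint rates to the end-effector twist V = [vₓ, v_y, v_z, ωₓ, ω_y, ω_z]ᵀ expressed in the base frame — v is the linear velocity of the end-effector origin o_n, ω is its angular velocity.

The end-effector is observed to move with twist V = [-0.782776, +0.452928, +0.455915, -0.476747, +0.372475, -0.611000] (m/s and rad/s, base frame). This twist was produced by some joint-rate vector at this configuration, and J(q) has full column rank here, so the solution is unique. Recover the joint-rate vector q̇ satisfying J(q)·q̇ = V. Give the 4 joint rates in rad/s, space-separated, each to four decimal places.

0.1570 -0.7680 -0.3720 -0.2330

o_n = [-0.4400, -1.2360, -0.3323]
J₁: ẑ×o_n = [1.2360, -0.4400, 0.0000], ω = ẑ
J2: z=[0.0000, 0.0000, 1.0000] o=[0.4347, -0.1165, 0.0000] → [1.1196, -0.8747, 0.0000, 0.0000, 0.0000, 1.0000]
J3: z=[0.7880, -0.6157, 0.0000] o=[0.1515, -0.4790, 0.0000] → [0.2046, 0.2618, -0.9608, 0.7880, -0.6157, 0.0000]
J4: z=[0.7880, -0.6157, 0.0000] o=[-0.1797, -0.9029, -0.0471] → [0.1756, 0.2247, -0.4228, 0.7880, -0.6157, 0.0000]
q̇ = J⁺·V = [0.1570, -0.7680, -0.3720, -0.2330]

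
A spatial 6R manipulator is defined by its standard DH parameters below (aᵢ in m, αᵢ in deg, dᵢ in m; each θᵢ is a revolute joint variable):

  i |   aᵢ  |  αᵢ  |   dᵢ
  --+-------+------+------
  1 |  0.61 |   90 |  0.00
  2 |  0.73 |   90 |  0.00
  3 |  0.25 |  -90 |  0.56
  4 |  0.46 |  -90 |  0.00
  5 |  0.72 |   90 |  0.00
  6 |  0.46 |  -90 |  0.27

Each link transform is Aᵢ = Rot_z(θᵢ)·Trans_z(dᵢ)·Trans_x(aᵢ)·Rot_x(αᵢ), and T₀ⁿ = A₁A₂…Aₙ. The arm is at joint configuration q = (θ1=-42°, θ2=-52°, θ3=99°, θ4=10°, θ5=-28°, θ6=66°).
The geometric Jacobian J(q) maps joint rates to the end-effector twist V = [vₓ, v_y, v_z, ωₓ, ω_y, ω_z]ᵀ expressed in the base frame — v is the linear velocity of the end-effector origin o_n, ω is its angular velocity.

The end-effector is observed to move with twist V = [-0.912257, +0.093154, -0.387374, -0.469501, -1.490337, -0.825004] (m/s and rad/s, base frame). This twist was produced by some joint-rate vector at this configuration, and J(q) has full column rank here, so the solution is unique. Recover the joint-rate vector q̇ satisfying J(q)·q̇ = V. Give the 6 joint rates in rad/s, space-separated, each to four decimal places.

0.0210 0.9180 -0.2140 -0.5920 -0.2780 -0.6110

o_n = [-0.3614, -1.2546, 0.1325]
J₁: ẑ×o_n = [1.2546, -0.3614, 0.0000], ω = ẑ
J2: z=[-0.6691, -0.7431, 0.0000] o=[0.4533, -0.4082, 0.0000] → [-0.0985, 0.0887, -0.0391, -0.6691, -0.7431, 0.0000]
J3: z=[-0.5856, 0.5273, -0.6157] o=[0.7873, -0.7089, -0.5752] → [0.0373, 1.1217, 0.9252, -0.5856, 0.5273, -0.6157]
J4: z=[-0.3472, 0.5231, 0.7783] o=[0.2763, -0.5810, -0.8892] → [1.0587, -0.1415, 0.5674, -0.3472, 0.5231, 0.7783]
J5: z=[0.7039, -0.4030, 0.5849] o=[-0.0088, -0.9264, -0.7842] → [-0.1775, -0.8515, -0.3731, 0.7039, -0.4030, 0.5849]
J6: z=[-0.0157, 0.8145, 0.5800] o=[-0.5201, -1.2270, -0.3760] → [0.4301, 0.1000, -0.1288, -0.0157, 0.8145, 0.5800]
q̇ = J⁺·V = [0.0210, 0.9180, -0.2140, -0.5920, -0.2780, -0.6110]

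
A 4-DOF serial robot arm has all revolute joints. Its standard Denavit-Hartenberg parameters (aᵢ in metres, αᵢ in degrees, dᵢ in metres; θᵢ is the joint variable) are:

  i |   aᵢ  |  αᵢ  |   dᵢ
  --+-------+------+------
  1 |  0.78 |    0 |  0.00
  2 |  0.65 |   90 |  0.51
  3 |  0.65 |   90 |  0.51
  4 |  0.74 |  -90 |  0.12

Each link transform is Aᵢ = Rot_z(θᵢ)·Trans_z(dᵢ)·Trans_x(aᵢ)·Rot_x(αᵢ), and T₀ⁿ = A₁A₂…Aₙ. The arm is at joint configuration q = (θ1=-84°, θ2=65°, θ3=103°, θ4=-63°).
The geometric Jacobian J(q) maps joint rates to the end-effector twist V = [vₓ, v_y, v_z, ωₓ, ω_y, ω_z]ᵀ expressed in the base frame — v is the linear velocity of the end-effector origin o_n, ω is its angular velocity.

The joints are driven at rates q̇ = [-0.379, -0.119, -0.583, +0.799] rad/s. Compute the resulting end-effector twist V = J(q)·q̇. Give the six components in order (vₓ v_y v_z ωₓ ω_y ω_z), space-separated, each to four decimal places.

0.0329 -0.7145 0.5745 0.9259 0.2978 -0.3183

o_n = [0.6456, -0.8120, 1.4977]
J₁: ẑ×o_n = [0.8120, 0.6456, -0.0000], ω = ẑ
J2: z=[0.0000, 0.0000, 1.0000] o=[0.0815, -0.7757, 0.0000] → [0.0363, 0.5641, -0.0000, 0.0000, 0.0000, 1.0000]
J3: z=[-0.3256, -0.9455, 0.0000] o=[0.6961, -0.9873, 0.5100] → [-0.9339, 0.3216, -0.1049, -0.3256, -0.9455, 0.0000]
J4: z=[0.9213, -0.3172, 0.2250] o=[0.3918, -1.4220, 1.1433] → [-0.2496, -0.2694, 0.6424, 0.9213, -0.3172, 0.2250]
V = J·q̇ = [0.0329, -0.7145, 0.5745, 0.9259, 0.2978, -0.3183]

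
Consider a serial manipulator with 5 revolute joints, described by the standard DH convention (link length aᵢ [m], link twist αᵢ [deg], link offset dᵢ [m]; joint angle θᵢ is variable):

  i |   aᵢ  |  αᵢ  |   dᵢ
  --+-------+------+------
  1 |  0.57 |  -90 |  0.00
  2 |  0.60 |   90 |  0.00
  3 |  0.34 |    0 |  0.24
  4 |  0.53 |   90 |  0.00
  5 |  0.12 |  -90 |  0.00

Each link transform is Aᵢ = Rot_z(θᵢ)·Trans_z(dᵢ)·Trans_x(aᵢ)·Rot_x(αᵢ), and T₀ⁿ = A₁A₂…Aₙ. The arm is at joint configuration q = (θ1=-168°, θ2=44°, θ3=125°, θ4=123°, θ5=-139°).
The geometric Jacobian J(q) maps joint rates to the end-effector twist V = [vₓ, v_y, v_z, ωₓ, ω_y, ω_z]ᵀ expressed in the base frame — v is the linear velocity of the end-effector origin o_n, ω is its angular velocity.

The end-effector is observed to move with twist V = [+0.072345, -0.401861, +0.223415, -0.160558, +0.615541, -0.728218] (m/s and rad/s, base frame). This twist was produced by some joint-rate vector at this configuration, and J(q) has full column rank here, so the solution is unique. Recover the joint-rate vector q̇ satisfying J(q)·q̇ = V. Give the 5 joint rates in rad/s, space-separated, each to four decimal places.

o_n = [-0.8631, -0.0516, -0.0510]
J₁: ẑ×o_n = [0.0516, -0.8631, 0.0000], ω = ẑ
J2: z=[0.2079, -0.9781, 0.0000] o=[-0.5575, -0.1185, 0.0000] → [0.0499, 0.0106, -0.2849, 0.2079, -0.9781, 0.0000]
J3: z=[-0.6795, -0.1444, 0.7193] o=[-0.9797, -0.2082, -0.4168] → [-0.1655, 0.3325, -0.0896, -0.6795, -0.1444, 0.7193]
J4: z=[-0.6795, -0.1444, 0.7193] o=[-0.9477, -0.4862, -0.1087] → [-0.3209, 0.1001, -0.2830, -0.6795, -0.1444, 0.7193]
J5: z=[0.7303, -0.2278, 0.6441] o=[-0.9101, 0.0242, 0.0292] → [0.0671, 0.0889, -0.0447, 0.7303, -0.2278, 0.6441]
q̇ = J⁺·V = [0.1840, -0.3710, -0.4850, -0.1510, -0.7060]

0.1840 -0.3710 -0.4850 -0.1510 -0.7060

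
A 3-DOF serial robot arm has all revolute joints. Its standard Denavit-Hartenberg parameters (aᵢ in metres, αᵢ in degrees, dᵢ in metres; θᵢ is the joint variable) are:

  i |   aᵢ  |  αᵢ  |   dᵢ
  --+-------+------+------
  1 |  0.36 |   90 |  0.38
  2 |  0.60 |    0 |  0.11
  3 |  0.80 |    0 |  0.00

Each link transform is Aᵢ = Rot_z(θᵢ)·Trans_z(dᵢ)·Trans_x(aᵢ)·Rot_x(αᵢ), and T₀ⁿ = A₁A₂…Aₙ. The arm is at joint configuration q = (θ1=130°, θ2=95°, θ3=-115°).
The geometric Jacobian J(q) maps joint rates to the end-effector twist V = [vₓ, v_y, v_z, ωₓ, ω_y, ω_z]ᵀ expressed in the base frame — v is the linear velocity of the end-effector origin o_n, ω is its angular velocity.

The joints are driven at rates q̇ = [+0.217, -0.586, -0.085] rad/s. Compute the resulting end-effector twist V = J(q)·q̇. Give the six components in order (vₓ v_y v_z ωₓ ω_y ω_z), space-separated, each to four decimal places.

o_n = [-0.5967, 0.8823, 0.7041]
J₁: ẑ×o_n = [-0.8823, -0.5967, 0.0000], ω = ẑ
J2: z=[0.7660, 0.6428, 0.0000] o=[-0.2314, 0.2758, 0.3800] → [0.2083, -0.2483, 0.6995, 0.7660, 0.6428, 0.0000]
J3: z=[0.7660, 0.6428, 0.0000] o=[-0.1135, 0.3064, 0.9777] → [-0.1759, 0.2096, 0.7518, 0.7660, 0.6428, 0.0000]
V = J·q̇ = [-0.2986, -0.0018, -0.4738, -0.5140, -0.4313, 0.2170]

-0.2986 -0.0018 -0.4738 -0.5140 -0.4313 0.2170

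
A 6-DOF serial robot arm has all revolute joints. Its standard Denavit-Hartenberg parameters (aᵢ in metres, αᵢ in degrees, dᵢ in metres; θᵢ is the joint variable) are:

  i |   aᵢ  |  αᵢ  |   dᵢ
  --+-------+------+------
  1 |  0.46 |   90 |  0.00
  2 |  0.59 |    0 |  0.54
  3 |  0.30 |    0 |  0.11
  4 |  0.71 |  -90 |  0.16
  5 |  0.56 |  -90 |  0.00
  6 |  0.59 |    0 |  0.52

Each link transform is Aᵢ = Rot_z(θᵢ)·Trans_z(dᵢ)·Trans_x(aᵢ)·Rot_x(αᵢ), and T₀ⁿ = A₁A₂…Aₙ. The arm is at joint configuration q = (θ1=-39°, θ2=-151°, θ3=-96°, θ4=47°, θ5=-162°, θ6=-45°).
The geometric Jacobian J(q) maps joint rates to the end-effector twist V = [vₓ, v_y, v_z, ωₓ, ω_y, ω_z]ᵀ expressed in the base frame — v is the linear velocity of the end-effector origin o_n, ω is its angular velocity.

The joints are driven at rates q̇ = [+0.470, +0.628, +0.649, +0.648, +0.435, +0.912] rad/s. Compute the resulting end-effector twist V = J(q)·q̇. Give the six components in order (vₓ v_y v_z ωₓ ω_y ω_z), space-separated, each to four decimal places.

0.8196 -1.4030 -0.2900 -2.0787 -1.9098 0.1576

o_n = [-1.2137, -1.0844, -0.4220]
J₁: ẑ×o_n = [1.0844, -1.2137, 0.0000], ω = ẑ
J2: z=[-0.6293, -0.7771, 0.0000] o=[0.3575, -0.2895, 0.0000] → [0.3279, -0.2656, -0.7208, -0.6293, -0.7771, 0.0000]
J3: z=[-0.6293, -0.7771, 0.0000] o=[-0.3834, -0.3844, -0.2860] → [0.1057, -0.0856, -0.2048, -0.6293, -0.7771, 0.0000]
J4: z=[-0.6293, -0.7771, 0.0000] o=[-0.5437, -0.3961, -0.0099] → [0.3203, -0.2593, -0.0876, -0.6293, -0.7771, 0.0000]
J5: z=[-0.2658, 0.2152, -0.9397] o=[-1.1629, -0.1006, 0.2329] → [-1.0654, -0.1263, 0.2724, -0.2658, 0.2152, -0.9397]
J6: z=[-0.8242, -0.5564, 0.1057] o=[-0.8828, -0.5500, 0.0508] → [0.3195, -0.4246, 0.2563, -0.8242, -0.5564, 0.1057]
V = J·q̇ = [0.8196, -1.4030, -0.2900, -2.0787, -1.9098, 0.1576]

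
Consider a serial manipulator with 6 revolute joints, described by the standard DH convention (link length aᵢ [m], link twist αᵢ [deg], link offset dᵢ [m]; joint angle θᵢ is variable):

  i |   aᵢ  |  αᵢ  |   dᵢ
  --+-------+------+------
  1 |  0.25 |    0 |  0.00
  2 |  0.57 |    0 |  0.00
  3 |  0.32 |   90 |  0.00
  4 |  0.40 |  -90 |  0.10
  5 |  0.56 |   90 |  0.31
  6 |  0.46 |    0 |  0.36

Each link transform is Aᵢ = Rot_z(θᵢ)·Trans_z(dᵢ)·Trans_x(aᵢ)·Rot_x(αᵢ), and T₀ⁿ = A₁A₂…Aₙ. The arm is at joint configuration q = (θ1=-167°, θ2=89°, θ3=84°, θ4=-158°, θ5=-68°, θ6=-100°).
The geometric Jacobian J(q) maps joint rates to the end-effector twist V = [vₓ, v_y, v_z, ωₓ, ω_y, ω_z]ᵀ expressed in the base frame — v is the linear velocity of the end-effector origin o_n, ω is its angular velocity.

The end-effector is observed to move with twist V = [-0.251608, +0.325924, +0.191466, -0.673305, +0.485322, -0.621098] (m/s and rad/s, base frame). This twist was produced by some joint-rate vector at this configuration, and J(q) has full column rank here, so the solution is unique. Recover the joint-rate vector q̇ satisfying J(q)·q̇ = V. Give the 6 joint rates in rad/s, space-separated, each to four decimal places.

o_n = [-0.0159, -1.2861, 0.0404]
J₁: ẑ×o_n = [1.2861, -0.0159, 0.0000], ω = ẑ
J2: z=[0.0000, 0.0000, 1.0000] o=[-0.2436, -0.0562, 0.0000] → [1.2298, 0.2277, -0.0000, 0.0000, 0.0000, 1.0000]
J3: z=[0.0000, 0.0000, 1.0000] o=[-0.1251, -0.6138, 0.0000] → [0.6723, 0.1091, -0.0000, 0.0000, 0.0000, 1.0000]
J4: z=[0.1045, -0.9945, 0.0000] o=[0.1932, -0.5803, 0.0000] → [-0.0402, -0.0042, -0.2817, 0.1045, -0.9945, 0.0000]
J5: z=[0.3726, 0.0392, -0.9272] o=[-0.1652, -0.7186, -0.1498] → [-0.5187, -0.2093, -0.2173, 0.3726, 0.0392, -0.9272]
J6: z=[0.8941, -0.2827, 0.3473] o=[-0.1889, -1.2431, -0.5159] → [-0.1423, -0.4373, 0.0105, 0.8941, -0.2827, 0.3473]
q̇ = J⁺·V = [-0.3680, 0.4060, -0.8890, -0.3560, -0.4450, -0.5260]

-0.3680 0.4060 -0.8890 -0.3560 -0.4450 -0.5260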